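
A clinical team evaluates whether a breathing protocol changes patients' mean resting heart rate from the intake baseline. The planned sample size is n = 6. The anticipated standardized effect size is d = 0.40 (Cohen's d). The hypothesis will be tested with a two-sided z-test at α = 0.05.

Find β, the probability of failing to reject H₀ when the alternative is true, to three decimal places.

β ≈ 0.835

Noncentrality parameter: δ = d·√n = 0.40 × √6 = 0.9798
Two-sided α = 0.05 → critical value z_{0.025} = 1.960.
Power = Φ(δ − 1.960) + Φ(−δ − 1.960) = Φ(-0.980) + Φ(-2.940) = 0.1635 + 0.0016 = 0.1651.
Type II error: β = 1 − power = 1 − 0.1651 = 0.8349.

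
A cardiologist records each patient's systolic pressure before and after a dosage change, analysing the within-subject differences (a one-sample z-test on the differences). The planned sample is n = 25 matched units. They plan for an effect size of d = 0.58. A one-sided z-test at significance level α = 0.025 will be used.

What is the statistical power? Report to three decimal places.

Power ≈ 0.826

Noncentrality parameter: δ = d·√n = 0.58 × √25 = 2.9000
One-sided α = 0.025 → critical value z_{0.025} = 1.960.
Power = P(Z > 1.960 − δ) = Φ(0.940) = 0.8264.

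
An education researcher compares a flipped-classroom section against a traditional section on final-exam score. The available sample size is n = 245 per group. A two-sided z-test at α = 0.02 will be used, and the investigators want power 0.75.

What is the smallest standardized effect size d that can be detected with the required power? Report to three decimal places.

Need Φ(δ − 2.326) = 0.75, so δ = 2.326 + 0.674 = 3.001.
(The second rejection-region term Φ(−δ − z_{α/2}) is negligible and dropped.)
δ = d·√(n/2) ⇒ d = δ/√(n/2) = 3.001/√(245/2) = 0.2711.

d ≈ 0.271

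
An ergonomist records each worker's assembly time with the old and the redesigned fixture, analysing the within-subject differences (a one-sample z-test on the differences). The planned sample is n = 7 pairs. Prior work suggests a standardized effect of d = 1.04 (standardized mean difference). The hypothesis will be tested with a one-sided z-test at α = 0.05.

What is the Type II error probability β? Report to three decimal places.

β ≈ 0.134

Noncentrality parameter: δ = d·√n = 1.04 × √7 = 2.7516
Critical value for a one-sided test at α = 0.05: z_α = 1.645.
Power = Φ(δ − 1.645) = Φ(1.107) = 0.8658.
Type II error: β = 1 − power = 1 − 0.8658 = 0.1342.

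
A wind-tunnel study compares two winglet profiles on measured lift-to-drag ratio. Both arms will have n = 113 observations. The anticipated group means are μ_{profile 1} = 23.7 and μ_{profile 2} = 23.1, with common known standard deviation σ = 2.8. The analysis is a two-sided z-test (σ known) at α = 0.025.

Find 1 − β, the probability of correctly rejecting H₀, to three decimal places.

Standardized effect: d = |μ_{profile 1} − μ_{profile 2}| / σ = |23.7 − 23.1| / 2.8 = 0.2143
Noncentrality parameter: δ = d·√(n/2) = 0.2143 × √(113/2) = 1.6107
Critical value for a two-sided test at α = 0.025: z_{α/2} = 2.241.
Power = Φ(δ − 2.241) + Φ(−δ − 2.241) = Φ(-0.631) + Φ(-3.852) = 0.2641 + 0.0001 = 0.2642.

Power ≈ 0.264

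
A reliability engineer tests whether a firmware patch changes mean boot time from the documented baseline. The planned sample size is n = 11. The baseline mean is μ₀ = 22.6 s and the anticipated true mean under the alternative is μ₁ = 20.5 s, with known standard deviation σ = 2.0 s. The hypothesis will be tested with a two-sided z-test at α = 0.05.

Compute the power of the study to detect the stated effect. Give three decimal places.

Standardized effect: d = |μ₁ − μ₀| / σ = |20.5 − 22.6| / 2.0 = 1.0500
Noncentrality parameter: δ = d·√n = 1.0500 × √11 = 3.4825
Critical value for a two-sided test at α = 0.05: z_{α/2} = 1.960.
Power = Φ(δ − 1.960) + Φ(−δ − 1.960) = Φ(1.522) + Φ(-5.442) = 0.9361 + 0.0000 = 0.9361.

Power ≈ 0.936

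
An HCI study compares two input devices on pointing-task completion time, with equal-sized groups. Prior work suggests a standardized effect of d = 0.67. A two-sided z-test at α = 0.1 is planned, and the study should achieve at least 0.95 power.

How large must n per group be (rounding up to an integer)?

For power 0.95 need Φ(δ − z_{0.05}) = 0.95, so δ = z_{0.05} + z_{0.05} = 1.645 + 1.645 = 3.290.
(For δ > 0 the lower-tail rejection region contributes negligibly to power, so the one-term inversion is standard.)
δ = d·√(n/2) ⇒ n = 2(δ/d)² = 2 × (3.290 / 0.67)² = 48.22.
Round up to the next whole unit.

n = 49 per group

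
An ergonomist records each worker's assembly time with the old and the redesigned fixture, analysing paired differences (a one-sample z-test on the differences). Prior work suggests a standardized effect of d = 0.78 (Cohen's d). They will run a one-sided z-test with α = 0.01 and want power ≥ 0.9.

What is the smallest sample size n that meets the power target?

n = 22

Set Φ(δ − 2.326) = 0.9; then δ − 2.326 = Φ⁻¹(0.9) = 1.282, giving δ = 3.608.
δ = d·√n ⇒ n = (δ/d)² = (3.608 / 0.78)² = 21.40.
Round up to the next whole unit.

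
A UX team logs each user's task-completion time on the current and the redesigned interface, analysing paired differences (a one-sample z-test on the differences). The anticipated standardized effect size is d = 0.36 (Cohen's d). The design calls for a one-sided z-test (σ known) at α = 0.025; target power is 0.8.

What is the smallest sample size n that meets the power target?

n = 61

For power 0.8 need Φ(δ − z_{0.025}) = 0.8, so δ = z_{0.025} + z_{0.20} = 1.960 + 0.842 = 2.802.
δ = d·√n ⇒ n = (δ/d)² = (2.802 / 0.36)² = 60.56.
Round up to the next whole unit.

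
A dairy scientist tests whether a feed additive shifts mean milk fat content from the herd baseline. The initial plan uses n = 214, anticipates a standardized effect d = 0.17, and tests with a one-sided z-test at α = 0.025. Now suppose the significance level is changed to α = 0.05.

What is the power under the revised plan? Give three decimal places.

δ = d·√n = 0.17 × √214 = 2.4869 (unchanged). New critical value: z_{0.05} = 1.645.
Revised power = Φ(δ − 1.645) = Φ(0.842) = 0.8001.

Power ≈ 0.800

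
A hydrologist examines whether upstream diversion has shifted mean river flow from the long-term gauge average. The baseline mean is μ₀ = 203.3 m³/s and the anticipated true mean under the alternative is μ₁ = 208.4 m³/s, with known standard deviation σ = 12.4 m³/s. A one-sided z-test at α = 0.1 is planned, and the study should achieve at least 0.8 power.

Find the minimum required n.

Standardized effect: d = |μ₁ − μ₀| / σ = |208.4 − 203.3| / 12.4 = 0.4113
Set Φ(δ − 1.282) = 0.8; then δ − 1.282 = Φ⁻¹(0.8) = 0.842, giving δ = 2.123.
δ = d·√n ⇒ n = (δ/d)² = (2.123 / 0.4113)² = 26.65.
Rounding up, n = 27.

n = 27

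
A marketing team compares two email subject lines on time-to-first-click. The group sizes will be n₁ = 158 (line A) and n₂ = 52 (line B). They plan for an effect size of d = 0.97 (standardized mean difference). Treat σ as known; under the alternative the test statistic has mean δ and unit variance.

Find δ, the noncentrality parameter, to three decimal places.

δ ≈ 6.067

The noncentrality parameter scales effect size by the design's sample-size factor: δ = d / √(1/n₁ + 1/n₂) = 0.97 / √(1/158 + 1/52) = 6.0673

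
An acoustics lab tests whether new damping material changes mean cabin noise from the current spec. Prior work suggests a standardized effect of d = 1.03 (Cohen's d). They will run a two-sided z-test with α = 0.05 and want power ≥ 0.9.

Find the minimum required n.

n = 10

Set Φ(δ − 1.960) = 0.9; then δ − 1.960 = Φ⁻¹(0.9) = 1.282, giving δ = 3.242.
(For δ > 0 the lower-tail rejection region contributes negligibly to power, so the one-term inversion is standard.)
δ = d·√n ⇒ n = (δ/d)² = (3.242 / 1.03)² = 9.90.
Rounding up, n = 10.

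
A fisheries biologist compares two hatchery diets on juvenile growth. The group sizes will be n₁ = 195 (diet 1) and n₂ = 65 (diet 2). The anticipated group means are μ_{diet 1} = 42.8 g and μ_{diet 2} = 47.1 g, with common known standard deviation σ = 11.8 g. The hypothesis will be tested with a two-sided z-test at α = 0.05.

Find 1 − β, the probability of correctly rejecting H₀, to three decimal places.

Standardized effect: d = |μ_{diet 1} − μ_{diet 2}| / σ = |42.8 − 47.1| / 11.8 = 0.3644
Noncentrality parameter: δ = d / √(1/n₁ + 1/n₂) = 0.3644 / √(1/195 + 1/65) = 2.5443
Two-sided α = 0.05 → critical value z_{0.025} = 1.960.
Power = Φ(δ − 1.960) + Φ(−δ − 1.960) = Φ(0.584) + Φ(-4.504) = 0.7205 + 0.0000 = 0.7205.

Power ≈ 0.721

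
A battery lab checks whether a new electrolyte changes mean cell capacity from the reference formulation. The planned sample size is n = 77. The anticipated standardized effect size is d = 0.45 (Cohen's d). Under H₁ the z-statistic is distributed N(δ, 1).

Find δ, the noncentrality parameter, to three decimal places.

δ ≈ 3.949

The noncentrality parameter scales effect size by the design's sample-size factor: δ = d·√n = 0.45 × √77 = 3.9487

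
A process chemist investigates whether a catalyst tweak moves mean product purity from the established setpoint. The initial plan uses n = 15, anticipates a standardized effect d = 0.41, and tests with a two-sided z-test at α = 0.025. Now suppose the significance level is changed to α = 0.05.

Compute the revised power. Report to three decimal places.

Power ≈ 0.355

δ = d·√n = 0.41 × √15 = 1.5879 (unchanged). New critical value: z_{0.025} = 1.960.
Revised power = Φ(δ − 1.960) + Φ(−δ − 1.960) = Φ(-0.372) + Φ(-3.548) = 0.3549 + 0.0002 = 0.3551.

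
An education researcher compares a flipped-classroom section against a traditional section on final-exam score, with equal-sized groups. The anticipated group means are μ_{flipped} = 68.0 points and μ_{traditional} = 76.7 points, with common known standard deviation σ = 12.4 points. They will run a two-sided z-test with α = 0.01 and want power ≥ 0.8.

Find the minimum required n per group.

n = 48 per group

Standardized effect: d = |μ_{flipped} − μ_{traditional}| / σ = |68.0 − 76.7| / 12.4 = 0.7016
For power 0.8 need Φ(δ − z_{0.005}) = 0.8, so δ = z_{0.005} + z_{0.20} = 2.576 + 0.842 = 3.417.
(The Φ(−δ − z_{α/2}) term is vanishingly small for δ > 0 and is dropped in the standard sample-size formula.)
δ = d·√(n/2) ⇒ n = 2(δ/d)² = 2 × (3.417 / 0.7016)² = 47.45.
Rounding up, n = 48 per group.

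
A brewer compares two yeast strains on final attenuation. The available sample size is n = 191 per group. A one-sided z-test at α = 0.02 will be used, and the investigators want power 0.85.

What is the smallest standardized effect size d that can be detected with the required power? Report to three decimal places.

d ≈ 0.316

Need Φ(δ − 2.054) = 0.85, so δ = 2.054 + 1.036 = 3.090.
δ = d·√(n/2) ⇒ d = δ/√(n/2) = 3.090/√(191/2) = 0.3162.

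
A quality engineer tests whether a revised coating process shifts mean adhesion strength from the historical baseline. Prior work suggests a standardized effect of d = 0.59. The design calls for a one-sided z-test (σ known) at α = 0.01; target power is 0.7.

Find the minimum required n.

For power 0.7 need Φ(δ − z_{0.01}) = 0.7, so δ = z_{0.01} + z_{0.30} = 2.326 + 0.524 = 2.851.
δ = d·√n ⇒ n = (δ/d)² = (2.851 / 0.59)² = 23.35.
Rounding up, n = 24.

n = 24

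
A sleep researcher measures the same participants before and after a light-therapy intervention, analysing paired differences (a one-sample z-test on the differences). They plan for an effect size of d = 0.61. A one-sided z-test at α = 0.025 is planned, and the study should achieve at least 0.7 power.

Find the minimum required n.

For power 0.7 need Φ(δ − z_{0.025}) = 0.7, so δ = z_{0.025} + z_{0.30} = 1.960 + 0.524 = 2.484.
δ = d·√n ⇒ n = (δ/d)² = (2.484 / 0.61)² = 16.59.
Rounding up, n = 17.

n = 17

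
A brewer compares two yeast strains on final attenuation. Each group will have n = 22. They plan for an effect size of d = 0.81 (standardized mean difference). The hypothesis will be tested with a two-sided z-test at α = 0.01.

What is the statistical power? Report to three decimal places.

Power ≈ 0.544

Noncentrality parameter: δ = d·√(n/2) = 0.81 × √(22/2) = 2.6865
Two-sided α = 0.01 → critical value z_{0.005} = 2.576.
Power = Φ(δ − 2.576) + Φ(−δ − 2.576) = Φ(0.111) + Φ(-5.262) = 0.5440 + 0.0000 = 0.5440.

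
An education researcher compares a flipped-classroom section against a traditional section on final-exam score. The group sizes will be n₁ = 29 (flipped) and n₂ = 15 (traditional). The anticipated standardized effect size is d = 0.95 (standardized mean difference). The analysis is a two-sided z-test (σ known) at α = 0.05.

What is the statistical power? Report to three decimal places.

Power ≈ 0.848

Noncentrality parameter: δ = d / √(1/n₁ + 1/n₂) = 0.95 / √(1/29 + 1/15) = 2.9870
Two-sided α = 0.05 → critical value z_{0.025} = 1.960.
Power = Φ(δ − 1.960) + Φ(−δ − 1.960) = Φ(1.027) + Φ(-4.947) = 0.8478 + 0.0000 = 0.8478.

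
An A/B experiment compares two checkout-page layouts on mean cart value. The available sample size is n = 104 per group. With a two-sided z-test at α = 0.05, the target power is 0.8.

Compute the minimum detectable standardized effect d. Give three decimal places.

Need Φ(δ − 1.960) = 0.8, so δ = 1.960 + 0.842 = 2.802.
(Lower-tail contribution to power is negligible for δ > 0.)
δ = d·√(n/2) ⇒ d = δ/√(n/2) = 2.802/√(104/2) = 0.3885.

d ≈ 0.389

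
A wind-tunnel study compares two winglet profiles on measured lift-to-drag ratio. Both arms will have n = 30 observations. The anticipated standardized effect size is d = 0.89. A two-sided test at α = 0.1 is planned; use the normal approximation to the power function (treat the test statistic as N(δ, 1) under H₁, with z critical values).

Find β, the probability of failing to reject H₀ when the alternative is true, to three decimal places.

Noncentrality parameter: λ = d·√(n/2) = 0.89 × √(30/2) = 3.4470
Two-sided α = 0.1 → critical value z_{0.05} = 1.645.
Power = Φ(λ − 1.645) + Φ(−λ − 1.645) = Φ(1.802) + Φ(-5.092) = 0.9642 + 0.0000 = 0.9642.
Type II error: β = 1 − power = 1 − 0.9642 = 0.0358.

β ≈ 0.036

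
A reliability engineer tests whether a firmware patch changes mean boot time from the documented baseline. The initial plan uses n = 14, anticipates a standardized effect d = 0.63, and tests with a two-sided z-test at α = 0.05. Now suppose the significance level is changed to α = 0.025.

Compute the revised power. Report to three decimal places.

Power ≈ 0.546

δ = d·√n = 0.63 × √14 = 2.3572 (unchanged). New critical value: z_{0.0125} = 2.241.
Revised power = Φ(δ − 2.241) + Φ(−δ − 2.241) = Φ(0.116) + Φ(-4.599) = 0.5461 + 0.0000 = 0.5461.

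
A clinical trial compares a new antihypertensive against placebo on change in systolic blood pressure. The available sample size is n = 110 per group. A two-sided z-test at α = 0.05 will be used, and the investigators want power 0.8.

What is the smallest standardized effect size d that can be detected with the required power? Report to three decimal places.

d ≈ 0.378

Need Φ(δ − 1.960) = 0.8, so δ = 1.960 + 0.842 = 2.802.
(The second rejection-region term Φ(−δ − z_{α/2}) is negligible and dropped.)
δ = d·√(n/2) ⇒ d = δ/√(n/2) = 2.802/√(110/2) = 0.3778.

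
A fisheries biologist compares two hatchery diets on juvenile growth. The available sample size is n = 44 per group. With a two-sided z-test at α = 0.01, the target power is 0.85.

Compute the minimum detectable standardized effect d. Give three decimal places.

d ≈ 0.770

Need Φ(δ − 2.576) = 0.85, so δ = 2.576 + 1.036 = 3.612.
(The second rejection-region term Φ(−δ − z_{α/2}) is negligible and dropped.)
δ = d·√(n/2) ⇒ d = δ/√(n/2) = 3.612/√(44/2) = 0.7701.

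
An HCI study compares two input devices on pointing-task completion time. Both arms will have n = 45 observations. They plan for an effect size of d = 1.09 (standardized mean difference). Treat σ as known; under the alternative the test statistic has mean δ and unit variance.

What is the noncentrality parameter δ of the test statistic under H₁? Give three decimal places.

δ ≈ 5.170

δ = d·√(n/2) = 1.09 × √(45/2) = 5.1703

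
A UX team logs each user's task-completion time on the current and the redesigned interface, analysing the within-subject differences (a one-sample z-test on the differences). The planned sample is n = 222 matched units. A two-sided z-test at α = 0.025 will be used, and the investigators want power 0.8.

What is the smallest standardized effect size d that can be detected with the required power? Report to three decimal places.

d ≈ 0.207

Need Φ(δ − 2.241) = 0.8, so δ = 2.241 + 0.842 = 3.083.
(Lower-tail contribution to power is negligible for δ > 0.)
δ = d·√n ⇒ d = δ/√n = 3.083/√222 = 0.2069.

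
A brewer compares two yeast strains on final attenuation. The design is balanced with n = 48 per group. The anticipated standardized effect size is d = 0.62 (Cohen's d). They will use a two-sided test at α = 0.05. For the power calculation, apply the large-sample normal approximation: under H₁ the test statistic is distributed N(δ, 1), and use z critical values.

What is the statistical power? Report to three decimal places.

Power ≈ 0.859

Noncentrality parameter: δ = d·√(n/2) = 0.62 × √(48/2) = 3.0374
Two-sided α = 0.05 → critical value z_{0.025} = 1.960.
Power = Φ(δ − 1.960) + Φ(−δ − 1.960) = Φ(1.077) + Φ(-4.997) = 0.8593 + 0.0000 = 0.8594.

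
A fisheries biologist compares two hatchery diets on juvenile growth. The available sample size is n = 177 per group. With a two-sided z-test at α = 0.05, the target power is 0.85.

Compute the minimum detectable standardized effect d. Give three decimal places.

Required noncentrality: δ = z_{0.025} + z_{0.15} = 1.960 + 1.036 = 2.996.
(Lower-tail contribution to power is negligible for δ > 0.)
δ = d·√(n/2) ⇒ d = δ/√(n/2) = 2.996/√(177/2) = 0.3185.

d ≈ 0.319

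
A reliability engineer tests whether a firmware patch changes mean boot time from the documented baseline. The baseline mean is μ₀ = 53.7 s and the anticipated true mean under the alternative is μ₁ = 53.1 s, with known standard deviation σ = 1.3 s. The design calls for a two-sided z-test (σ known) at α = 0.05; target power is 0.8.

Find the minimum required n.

Standardized effect: d = |μ₁ − μ₀| / σ = |53.1 − 53.7| / 1.3 = 0.4615
Set Φ(δ − 1.960) = 0.8; then δ − 1.960 = Φ⁻¹(0.8) = 0.842, giving δ = 2.802.
(For δ > 0 the lower-tail rejection region contributes negligibly to power, so the one-term inversion is standard.)
δ = d·√n ⇒ n = (δ/d)² = (2.802 / 0.4615)² = 36.85.
Round up to the next whole unit.

n = 37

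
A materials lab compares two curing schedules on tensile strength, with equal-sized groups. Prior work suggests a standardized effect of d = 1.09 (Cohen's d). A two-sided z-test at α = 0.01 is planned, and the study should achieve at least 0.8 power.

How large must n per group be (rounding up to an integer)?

n = 20 per group

Set Φ(δ − 2.576) = 0.8; then δ − 2.576 = Φ⁻¹(0.8) = 0.842, giving δ = 3.417.
(For δ > 0 the lower-tail rejection region contributes negligibly to power, so the one-term inversion is standard.)
δ = d·√(n/2) ⇒ n = 2(δ/d)² = 2 × (3.417 / 1.09)² = 19.66.
Rounding up, n = 20 per group.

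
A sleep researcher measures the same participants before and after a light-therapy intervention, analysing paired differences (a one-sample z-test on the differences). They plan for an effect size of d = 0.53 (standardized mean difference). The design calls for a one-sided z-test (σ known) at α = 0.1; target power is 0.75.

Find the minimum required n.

n = 14

For power 0.75 need Φ(δ − z_{0.1}) = 0.75, so δ = z_{0.1} + z_{0.25} = 1.282 + 0.674 = 1.956.
δ = d·√n ⇒ n = (δ/d)² = (1.956 / 0.53)² = 13.62.
Rounding up, n = 14.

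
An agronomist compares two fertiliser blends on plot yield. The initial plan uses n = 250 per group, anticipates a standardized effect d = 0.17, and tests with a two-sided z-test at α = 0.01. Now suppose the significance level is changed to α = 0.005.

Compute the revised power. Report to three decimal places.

Power ≈ 0.182

δ = d·√(n/2) = 0.17 × √(250/2) = 1.9007 (unchanged). New critical value: z_{0.0025} = 2.807.
Revised power = Φ(δ − 2.807) + Φ(−δ − 2.807) = Φ(-0.906) + Φ(-4.708) = 0.1824 + 0.0000 = 0.1824.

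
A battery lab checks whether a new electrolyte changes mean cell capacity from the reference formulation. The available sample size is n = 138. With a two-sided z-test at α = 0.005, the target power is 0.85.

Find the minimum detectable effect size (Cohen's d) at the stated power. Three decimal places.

Required noncentrality: δ = z_{0.0025} + z_{0.15} = 2.807 + 1.036 = 3.843.
(Lower-tail contribution to power is negligible for δ > 0.)
δ = d·√n ⇒ d = δ/√n = 3.843/√138 = 0.3272.

d ≈ 0.327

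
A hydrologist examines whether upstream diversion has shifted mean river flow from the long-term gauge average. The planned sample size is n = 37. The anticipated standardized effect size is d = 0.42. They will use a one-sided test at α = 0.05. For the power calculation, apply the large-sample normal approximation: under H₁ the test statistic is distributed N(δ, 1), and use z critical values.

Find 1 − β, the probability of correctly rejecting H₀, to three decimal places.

Power ≈ 0.819

Noncentrality parameter: δ = d·√n = 0.42 × √37 = 2.5548
One-sided α = 0.05 → critical value z_{0.05} = 1.645.
Power = P(Z > 1.645 − δ) = Φ(0.910) = 0.8186.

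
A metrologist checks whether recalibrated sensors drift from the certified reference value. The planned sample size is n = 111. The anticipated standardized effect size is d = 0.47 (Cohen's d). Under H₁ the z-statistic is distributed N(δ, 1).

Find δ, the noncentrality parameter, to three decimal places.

δ ≈ 4.952

δ = d·√n = 0.47 × √111 = 4.9518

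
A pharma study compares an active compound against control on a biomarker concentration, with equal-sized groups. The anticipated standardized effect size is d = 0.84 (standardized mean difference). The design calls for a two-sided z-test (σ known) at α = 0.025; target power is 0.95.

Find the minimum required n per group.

For power 0.95 need Φ(δ − z_{0.0125}) = 0.95, so δ = z_{0.0125} + z_{0.05} = 2.241 + 1.645 = 3.886.
(The Φ(−δ − z_{α/2}) term is vanishingly small for δ > 0 and is dropped in the standard sample-size formula.)
δ = d·√(n/2) ⇒ n = 2(δ/d)² = 2 × (3.886 / 0.84)² = 42.81.
Round up to the next whole unit.

n = 43 per group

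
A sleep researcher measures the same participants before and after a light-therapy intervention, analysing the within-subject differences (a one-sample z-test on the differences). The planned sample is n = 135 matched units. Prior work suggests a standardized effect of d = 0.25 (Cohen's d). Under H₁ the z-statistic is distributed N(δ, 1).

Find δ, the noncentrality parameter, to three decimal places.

δ = d·√n = 0.25 × √135 = 2.9047

δ ≈ 2.905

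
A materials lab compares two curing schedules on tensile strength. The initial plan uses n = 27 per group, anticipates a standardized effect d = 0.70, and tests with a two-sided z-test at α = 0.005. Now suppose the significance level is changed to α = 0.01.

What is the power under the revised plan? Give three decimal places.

δ = d·√(n/2) = 0.70 × √(27/2) = 2.5720 (unchanged). New critical value: z_{0.005} = 2.576.
Revised power = Φ(δ − 2.576) + Φ(−δ − 2.576) = Φ(-0.004) + Φ(-5.148) = 0.4985 + 0.0000 = 0.4985.

Power ≈ 0.498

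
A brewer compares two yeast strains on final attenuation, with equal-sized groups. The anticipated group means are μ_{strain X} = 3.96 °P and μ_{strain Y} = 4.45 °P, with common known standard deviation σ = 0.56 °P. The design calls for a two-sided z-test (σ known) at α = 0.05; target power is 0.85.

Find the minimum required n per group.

n = 24 per group

Standardized effect: d = |μ_{strain X} − μ_{strain Y}| / σ = |3.96 − 4.45| / 0.56 = 0.8750
Set Φ(δ − 1.960) = 0.85; then δ − 1.960 = Φ⁻¹(0.85) = 1.036, giving δ = 2.996.
(Ignoring the negligible lower-tail rejection probability gives the usual closed-form inversion.)
δ = d·√(n/2) ⇒ n = 2(δ/d)² = 2 × (2.996 / 0.8750)² = 23.45.
Round up to the next whole unit.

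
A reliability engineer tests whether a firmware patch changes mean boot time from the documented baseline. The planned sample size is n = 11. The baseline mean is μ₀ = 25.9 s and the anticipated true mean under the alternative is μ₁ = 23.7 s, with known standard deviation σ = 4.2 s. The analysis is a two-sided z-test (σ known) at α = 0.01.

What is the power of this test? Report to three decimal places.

Standardized effect: d = |μ₁ − μ₀| / σ = |23.7 − 25.9| / 4.2 = 0.5238
Noncentrality parameter: λ = d·√n = 0.5238 × √11 = 1.7373
Two-sided α = 0.01 → critical value z_{0.005} = 2.576.
Power = Φ(λ − 2.576) + Φ(−λ − 2.576) = Φ(-0.839) + Φ(-4.313) = 0.2009 + 0.0000 = 0.2009.

Power ≈ 0.201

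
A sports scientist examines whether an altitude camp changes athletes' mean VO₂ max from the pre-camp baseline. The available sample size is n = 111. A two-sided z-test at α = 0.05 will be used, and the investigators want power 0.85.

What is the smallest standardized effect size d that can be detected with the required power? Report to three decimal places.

d ≈ 0.284

Need Φ(δ − 1.960) = 0.85, so δ = 1.960 + 1.036 = 2.996.
(Lower-tail contribution to power is negligible for δ > 0.)
δ = d·√n ⇒ d = δ/√n = 2.996/√111 = 0.2844.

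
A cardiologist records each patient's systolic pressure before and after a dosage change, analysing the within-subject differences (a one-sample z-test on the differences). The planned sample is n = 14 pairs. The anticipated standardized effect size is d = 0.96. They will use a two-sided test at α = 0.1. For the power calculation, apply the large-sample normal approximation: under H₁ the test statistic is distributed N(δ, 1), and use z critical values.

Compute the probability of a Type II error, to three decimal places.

β ≈ 0.026

Noncentrality parameter: λ = d·√n = 0.96 × √14 = 3.5920
Two-sided α = 0.1 → critical value z_{0.05} = 1.645.
Power = Φ(λ − 1.645) + Φ(−λ − 1.645) = Φ(1.947) + Φ(-5.237) = 0.9742 + 0.0000 = 0.9742.
Type II error: β = 1 − power = 1 − 0.9742 = 0.0258.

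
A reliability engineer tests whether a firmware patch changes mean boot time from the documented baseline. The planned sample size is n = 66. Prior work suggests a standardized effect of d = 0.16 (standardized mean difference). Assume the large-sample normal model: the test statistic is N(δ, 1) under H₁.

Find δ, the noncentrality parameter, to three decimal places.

δ = d·√n = 0.16 × √66 = 1.2998

δ ≈ 1.300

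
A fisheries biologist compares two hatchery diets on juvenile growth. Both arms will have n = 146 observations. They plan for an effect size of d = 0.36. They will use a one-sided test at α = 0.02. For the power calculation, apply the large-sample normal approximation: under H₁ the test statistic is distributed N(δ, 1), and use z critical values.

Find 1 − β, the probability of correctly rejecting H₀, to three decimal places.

Noncentrality parameter: δ = d·√(n/2) = 0.36 × √(146/2) = 3.0758
Critical value for a one-sided test at α = 0.02: z_α = 2.054.
Power = Φ(δ − 2.054) = Φ(1.022) = 0.8466.

Power ≈ 0.847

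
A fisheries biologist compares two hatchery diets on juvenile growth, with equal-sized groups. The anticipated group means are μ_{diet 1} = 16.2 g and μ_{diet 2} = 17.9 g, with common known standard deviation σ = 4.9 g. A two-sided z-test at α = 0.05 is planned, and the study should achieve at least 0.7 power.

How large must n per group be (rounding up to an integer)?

n = 103 per group

Standardized effect: d = |μ_{diet 1} − μ_{diet 2}| / σ = |16.2 − 17.9| / 4.9 = 0.3469
For power 0.7 need Φ(δ − z_{0.025}) = 0.7, so δ = z_{0.025} + z_{0.30} = 1.960 + 0.524 = 2.484.
(The Φ(−δ − z_{α/2}) term is vanishingly small for δ > 0 and is dropped in the standard sample-size formula.)
δ = d·√(n/2) ⇒ n = 2(δ/d)² = 2 × (2.484 / 0.3469)² = 102.55.
Round up to the next whole unit.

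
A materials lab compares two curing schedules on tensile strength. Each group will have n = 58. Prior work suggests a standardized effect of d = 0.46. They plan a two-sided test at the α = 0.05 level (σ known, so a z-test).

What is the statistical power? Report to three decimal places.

Power ≈ 0.698

Noncentrality parameter: δ = d·√(n/2) = 0.46 × √(58/2) = 2.4772
Two-sided α = 0.05 → critical value z_{0.025} = 1.960.
Power = Φ(δ − 1.960) + Φ(−δ − 1.960) = Φ(0.517) + Φ(-4.437) = 0.6975 + 0.0000 = 0.6975.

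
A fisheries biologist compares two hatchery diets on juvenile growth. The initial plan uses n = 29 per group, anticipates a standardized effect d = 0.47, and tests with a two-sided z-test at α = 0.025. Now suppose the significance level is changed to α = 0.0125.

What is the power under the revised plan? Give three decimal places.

Power ≈ 0.239

δ = d·√(n/2) = 0.47 × √(29/2) = 1.7897 (unchanged). New critical value: z_{0.0063} = 2.498.
Revised power = Φ(δ − 2.498) + Φ(−δ − 2.498) = Φ(-0.708) + Φ(-4.287) = 0.2395 + 0.0000 = 0.2395.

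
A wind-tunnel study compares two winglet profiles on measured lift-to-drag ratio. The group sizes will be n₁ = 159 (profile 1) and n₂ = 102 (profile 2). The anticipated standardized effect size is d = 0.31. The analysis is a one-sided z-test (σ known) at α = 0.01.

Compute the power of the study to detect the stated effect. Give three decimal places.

Power ≈ 0.547

Noncentrality parameter: δ = d / √(1/n₁ + 1/n₂) = 0.31 / √(1/159 + 1/102) = 2.4437
Critical value for a one-sided test at α = 0.01: z_α = 2.326.
Power = P(Z > 2.326 − δ) = Φ(0.117) = 0.5467.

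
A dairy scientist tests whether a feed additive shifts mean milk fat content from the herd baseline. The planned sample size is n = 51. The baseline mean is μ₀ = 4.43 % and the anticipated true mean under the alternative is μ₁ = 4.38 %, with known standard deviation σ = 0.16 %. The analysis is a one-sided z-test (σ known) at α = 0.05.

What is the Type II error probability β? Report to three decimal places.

β ≈ 0.279

Standardized effect: d = |μ₁ − μ₀| / σ = |4.38 − 4.43| / 0.16 = 0.3125
Noncentrality parameter: δ = d·√n = 0.3125 × √51 = 2.2317
One-sided α = 0.05 → critical value z_{0.05} = 1.645.
Power = P(Z > 1.645 − δ) = Φ(0.587) = 0.7213.
Type II error: β = 1 − power = 1 − 0.7213 = 0.2787.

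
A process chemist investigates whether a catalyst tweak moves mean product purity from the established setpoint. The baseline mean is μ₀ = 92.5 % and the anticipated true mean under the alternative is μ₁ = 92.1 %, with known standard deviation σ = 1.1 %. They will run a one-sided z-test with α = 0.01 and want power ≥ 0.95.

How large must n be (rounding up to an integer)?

n = 120

Standardized effect: d = |μ₁ − μ₀| / σ = |92.1 − 92.5| / 1.1 = 0.3636
Set Φ(δ − 2.326) = 0.95; then δ − 2.326 = Φ⁻¹(0.95) = 1.645, giving δ = 3.971.
δ = d·√n ⇒ n = (δ/d)² = (3.971 / 0.3636)² = 119.26.
Round up to the next whole unit.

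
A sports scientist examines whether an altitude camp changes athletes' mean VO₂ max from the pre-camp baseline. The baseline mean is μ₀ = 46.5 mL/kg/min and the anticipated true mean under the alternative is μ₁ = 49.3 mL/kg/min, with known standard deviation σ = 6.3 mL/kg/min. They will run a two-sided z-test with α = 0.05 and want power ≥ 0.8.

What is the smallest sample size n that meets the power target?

n = 40

Standardized effect: d = |μ₁ − μ₀| / σ = |49.3 − 46.5| / 6.3 = 0.4444
Set Φ(δ − 1.960) = 0.8; then δ − 1.960 = Φ⁻¹(0.8) = 0.842, giving δ = 2.802.
(The Φ(−δ − z_{α/2}) term is vanishingly small for δ > 0 and is dropped in the standard sample-size formula.)
δ = d·√n ⇒ n = (δ/d)² = (2.802 / 0.4444)² = 39.73.
Round up to the next whole unit.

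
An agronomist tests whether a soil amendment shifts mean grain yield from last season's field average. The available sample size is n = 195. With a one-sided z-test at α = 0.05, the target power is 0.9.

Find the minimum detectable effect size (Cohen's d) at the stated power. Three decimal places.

Need Φ(δ − 1.645) = 0.9, so δ = 1.645 + 1.282 = 2.926.
δ = d·√n ⇒ d = δ/√n = 2.926/√195 = 0.2096.

d ≈ 0.210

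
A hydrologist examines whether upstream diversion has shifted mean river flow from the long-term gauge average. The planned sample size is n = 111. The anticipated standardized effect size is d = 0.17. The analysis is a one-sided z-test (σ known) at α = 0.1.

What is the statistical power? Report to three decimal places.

Power ≈ 0.695

Noncentrality parameter: δ = d·√n = 0.17 × √111 = 1.7911
One-sided α = 0.1 → critical value z_{0.1} = 1.282.
Power = Φ(δ − 1.282) = Φ(0.510) = 0.6948.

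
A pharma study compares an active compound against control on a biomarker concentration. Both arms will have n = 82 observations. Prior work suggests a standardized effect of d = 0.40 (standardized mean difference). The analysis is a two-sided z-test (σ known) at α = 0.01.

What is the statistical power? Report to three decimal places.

Noncentrality parameter: δ = d·√(n/2) = 0.40 × √(82/2) = 2.5612
Two-sided α = 0.01 → critical value z_{0.005} = 2.576.
Power = Φ(δ − 2.576) + Φ(−δ − 2.576) = Φ(-0.015) + Φ(-5.137) = 0.4942 + 0.0000 = 0.4942.

Power ≈ 0.494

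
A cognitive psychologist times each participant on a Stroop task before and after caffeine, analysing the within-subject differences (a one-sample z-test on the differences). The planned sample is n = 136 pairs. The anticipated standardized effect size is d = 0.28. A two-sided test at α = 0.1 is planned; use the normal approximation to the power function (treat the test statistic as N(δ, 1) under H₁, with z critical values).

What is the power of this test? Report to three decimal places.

Noncentrality parameter: δ = d·√n = 0.28 × √136 = 3.2653
Two-sided α = 0.1 → critical value z_{0.05} = 1.645.
Power = Φ(δ − 1.645) + Φ(−δ − 1.645) = Φ(1.620) + Φ(-4.910) = 0.9474 + 0.0000 = 0.9474.

Power ≈ 0.947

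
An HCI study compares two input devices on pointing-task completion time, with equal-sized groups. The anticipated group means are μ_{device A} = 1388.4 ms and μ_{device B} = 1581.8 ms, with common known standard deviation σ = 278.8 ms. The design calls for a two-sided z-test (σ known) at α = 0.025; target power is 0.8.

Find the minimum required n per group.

n = 40 per group

Standardized effect: d = |μ_{device A} − μ_{device B}| / σ = |1388.4 − 1581.8| / 278.8 = 0.6937
Set Φ(δ − 2.241) = 0.8; then δ − 2.241 = Φ⁻¹(0.8) = 0.842, giving δ = 3.083.
(Ignoring the negligible lower-tail rejection probability gives the usual closed-form inversion.)
δ = d·√(n/2) ⇒ n = 2(δ/d)² = 2 × (3.083 / 0.6937)² = 39.51.
Rounding up, n = 40 per group.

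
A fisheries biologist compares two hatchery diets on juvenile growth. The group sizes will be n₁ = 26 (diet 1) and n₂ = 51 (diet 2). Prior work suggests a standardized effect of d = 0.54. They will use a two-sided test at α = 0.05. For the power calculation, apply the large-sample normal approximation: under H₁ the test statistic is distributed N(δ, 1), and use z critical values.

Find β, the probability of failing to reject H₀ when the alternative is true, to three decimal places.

β ≈ 0.389

Noncentrality parameter: δ = d / √(1/n₁ + 1/n₂) = 0.54 / √(1/26 + 1/51) = 2.2409
Two-sided α = 0.05 → critical value z_{0.025} = 1.960.
Power = Φ(δ − 1.960) + Φ(−δ − 1.960) = Φ(0.281) + Φ(-4.201) = 0.6106 + 0.0000 = 0.6106.
Type II error: β = 1 − power = 1 − 0.6106 = 0.3894.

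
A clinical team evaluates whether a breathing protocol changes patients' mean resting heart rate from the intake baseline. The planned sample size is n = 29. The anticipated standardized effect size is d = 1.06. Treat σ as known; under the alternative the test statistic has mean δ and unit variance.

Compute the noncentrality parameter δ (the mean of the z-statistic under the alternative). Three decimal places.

δ = d·√n = 1.06 × √29 = 5.7083

δ ≈ 5.708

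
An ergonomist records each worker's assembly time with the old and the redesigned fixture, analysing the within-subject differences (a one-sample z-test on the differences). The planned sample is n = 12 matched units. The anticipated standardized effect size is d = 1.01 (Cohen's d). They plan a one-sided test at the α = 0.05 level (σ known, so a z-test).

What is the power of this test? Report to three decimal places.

Power ≈ 0.968

Noncentrality parameter: δ = d·√n = 1.01 × √12 = 3.4987
Critical value for a one-sided test at α = 0.05: z_α = 1.645.
Power = P(Z > 1.645 − δ) = Φ(1.854) = 0.9681.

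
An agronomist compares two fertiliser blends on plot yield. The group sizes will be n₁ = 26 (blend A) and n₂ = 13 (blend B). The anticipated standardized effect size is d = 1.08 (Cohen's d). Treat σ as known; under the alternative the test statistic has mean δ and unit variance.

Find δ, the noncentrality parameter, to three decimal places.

δ = d / √(1/n₁ + 1/n₂) = 1.08 / √(1/26 + 1/13) = 3.1794

δ ≈ 3.179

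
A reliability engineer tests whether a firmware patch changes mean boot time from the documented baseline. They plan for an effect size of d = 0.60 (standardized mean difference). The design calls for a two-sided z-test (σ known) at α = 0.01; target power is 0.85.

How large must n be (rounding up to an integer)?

n = 37

Set Φ(δ − 2.576) = 0.85; then δ − 2.576 = Φ⁻¹(0.85) = 1.036, giving δ = 3.612.
(The Φ(−δ − z_{α/2}) term is vanishingly small for δ > 0 and is dropped in the standard sample-size formula.)
δ = d·√n ⇒ n = (δ/d)² = (3.612 / 0.60)² = 36.25.
Rounding up, n = 37.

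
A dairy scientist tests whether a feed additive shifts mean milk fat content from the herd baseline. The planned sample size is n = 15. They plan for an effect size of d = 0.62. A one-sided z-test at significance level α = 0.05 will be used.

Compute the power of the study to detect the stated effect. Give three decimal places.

Power ≈ 0.775

Noncentrality parameter: δ = d·√n = 0.62 × √15 = 2.4012
One-sided α = 0.05 → critical value z_{0.05} = 1.645.
Power = P(Z > 1.645 − δ) = Φ(0.756) = 0.7753.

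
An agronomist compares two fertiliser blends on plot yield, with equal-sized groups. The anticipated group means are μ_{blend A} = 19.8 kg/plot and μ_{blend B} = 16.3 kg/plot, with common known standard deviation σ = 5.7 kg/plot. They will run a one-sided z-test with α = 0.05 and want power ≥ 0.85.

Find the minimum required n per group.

Standardized effect: d = |μ_{blend A} − μ_{blend B}| / σ = |19.8 − 16.3| / 5.7 = 0.6140
Set Φ(δ − 1.645) = 0.85; then δ − 1.645 = Φ⁻¹(0.85) = 1.036, giving δ = 2.681.
δ = d·√(n/2) ⇒ n = 2(δ/d)² = 2 × (2.681 / 0.6140)² = 38.14.
Round up to the next whole unit.

n = 39 per group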